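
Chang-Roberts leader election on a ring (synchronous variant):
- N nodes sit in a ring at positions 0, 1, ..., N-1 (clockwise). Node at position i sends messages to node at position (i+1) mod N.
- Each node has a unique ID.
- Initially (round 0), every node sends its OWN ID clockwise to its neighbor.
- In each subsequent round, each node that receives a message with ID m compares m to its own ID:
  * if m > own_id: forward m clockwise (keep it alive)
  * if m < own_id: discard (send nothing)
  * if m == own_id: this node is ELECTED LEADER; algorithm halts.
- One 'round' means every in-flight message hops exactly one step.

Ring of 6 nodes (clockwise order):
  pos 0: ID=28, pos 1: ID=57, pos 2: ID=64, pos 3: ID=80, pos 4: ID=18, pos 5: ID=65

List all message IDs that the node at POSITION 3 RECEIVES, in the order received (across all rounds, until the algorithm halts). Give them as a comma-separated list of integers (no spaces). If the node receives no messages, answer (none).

Answer: 64,65,80

Derivation:
Round 1: pos1(id57) recv 28: drop; pos2(id64) recv 57: drop; pos3(id80) recv 64: drop; pos4(id18) recv 80: fwd; pos5(id65) recv 18: drop; pos0(id28) recv 65: fwd
Round 2: pos5(id65) recv 80: fwd; pos1(id57) recv 65: fwd
Round 3: pos0(id28) recv 80: fwd; pos2(id64) recv 65: fwd
Round 4: pos1(id57) recv 80: fwd; pos3(id80) recv 65: drop
Round 5: pos2(id64) recv 80: fwd
Round 6: pos3(id80) recv 80: ELECTED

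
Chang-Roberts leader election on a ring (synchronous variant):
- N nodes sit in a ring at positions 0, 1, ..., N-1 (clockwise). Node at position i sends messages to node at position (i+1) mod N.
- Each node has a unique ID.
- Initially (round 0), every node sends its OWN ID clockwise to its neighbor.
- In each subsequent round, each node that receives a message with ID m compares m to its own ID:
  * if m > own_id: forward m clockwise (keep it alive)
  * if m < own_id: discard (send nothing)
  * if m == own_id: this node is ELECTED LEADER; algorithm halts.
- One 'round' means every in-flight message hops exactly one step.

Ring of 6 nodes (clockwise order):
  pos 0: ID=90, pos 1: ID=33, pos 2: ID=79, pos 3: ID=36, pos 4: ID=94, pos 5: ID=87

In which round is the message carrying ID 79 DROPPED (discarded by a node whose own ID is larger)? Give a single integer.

Answer: 2

Derivation:
Round 1: pos1(id33) recv 90: fwd; pos2(id79) recv 33: drop; pos3(id36) recv 79: fwd; pos4(id94) recv 36: drop; pos5(id87) recv 94: fwd; pos0(id90) recv 87: drop
Round 2: pos2(id79) recv 90: fwd; pos4(id94) recv 79: drop; pos0(id90) recv 94: fwd
Round 3: pos3(id36) recv 90: fwd; pos1(id33) recv 94: fwd
Round 4: pos4(id94) recv 90: drop; pos2(id79) recv 94: fwd
Round 5: pos3(id36) recv 94: fwd
Round 6: pos4(id94) recv 94: ELECTED
Message ID 79 originates at pos 2; dropped at pos 4 in round 2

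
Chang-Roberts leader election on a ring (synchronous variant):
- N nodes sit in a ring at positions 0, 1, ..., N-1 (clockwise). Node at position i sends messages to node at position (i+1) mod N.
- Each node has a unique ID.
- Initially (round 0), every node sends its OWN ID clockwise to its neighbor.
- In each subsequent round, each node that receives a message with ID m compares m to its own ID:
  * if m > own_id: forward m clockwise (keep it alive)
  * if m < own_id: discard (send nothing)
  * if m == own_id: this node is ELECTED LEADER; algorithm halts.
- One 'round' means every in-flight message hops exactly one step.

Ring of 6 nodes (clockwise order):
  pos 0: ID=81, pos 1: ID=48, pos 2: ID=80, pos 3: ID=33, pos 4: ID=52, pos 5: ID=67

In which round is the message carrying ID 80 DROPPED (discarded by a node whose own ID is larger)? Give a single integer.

Round 1: pos1(id48) recv 81: fwd; pos2(id80) recv 48: drop; pos3(id33) recv 80: fwd; pos4(id52) recv 33: drop; pos5(id67) recv 52: drop; pos0(id81) recv 67: drop
Round 2: pos2(id80) recv 81: fwd; pos4(id52) recv 80: fwd
Round 3: pos3(id33) recv 81: fwd; pos5(id67) recv 80: fwd
Round 4: pos4(id52) recv 81: fwd; pos0(id81) recv 80: drop
Round 5: pos5(id67) recv 81: fwd
Round 6: pos0(id81) recv 81: ELECTED
Message ID 80 originates at pos 2; dropped at pos 0 in round 4

Answer: 4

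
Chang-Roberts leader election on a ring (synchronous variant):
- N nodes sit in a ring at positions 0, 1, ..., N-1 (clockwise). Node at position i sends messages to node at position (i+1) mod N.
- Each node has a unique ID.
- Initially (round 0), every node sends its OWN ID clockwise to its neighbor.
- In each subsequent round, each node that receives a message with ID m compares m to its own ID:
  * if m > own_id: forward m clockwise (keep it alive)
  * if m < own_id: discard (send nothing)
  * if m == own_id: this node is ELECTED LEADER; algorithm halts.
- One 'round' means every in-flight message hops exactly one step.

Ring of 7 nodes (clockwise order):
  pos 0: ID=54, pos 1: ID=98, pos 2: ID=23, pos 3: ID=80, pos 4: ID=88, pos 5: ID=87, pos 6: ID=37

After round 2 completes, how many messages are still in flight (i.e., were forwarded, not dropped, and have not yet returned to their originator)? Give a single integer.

Answer: 3

Derivation:
Round 1: pos1(id98) recv 54: drop; pos2(id23) recv 98: fwd; pos3(id80) recv 23: drop; pos4(id88) recv 80: drop; pos5(id87) recv 88: fwd; pos6(id37) recv 87: fwd; pos0(id54) recv 37: drop
Round 2: pos3(id80) recv 98: fwd; pos6(id37) recv 88: fwd; pos0(id54) recv 87: fwd
After round 2: 3 messages still in flight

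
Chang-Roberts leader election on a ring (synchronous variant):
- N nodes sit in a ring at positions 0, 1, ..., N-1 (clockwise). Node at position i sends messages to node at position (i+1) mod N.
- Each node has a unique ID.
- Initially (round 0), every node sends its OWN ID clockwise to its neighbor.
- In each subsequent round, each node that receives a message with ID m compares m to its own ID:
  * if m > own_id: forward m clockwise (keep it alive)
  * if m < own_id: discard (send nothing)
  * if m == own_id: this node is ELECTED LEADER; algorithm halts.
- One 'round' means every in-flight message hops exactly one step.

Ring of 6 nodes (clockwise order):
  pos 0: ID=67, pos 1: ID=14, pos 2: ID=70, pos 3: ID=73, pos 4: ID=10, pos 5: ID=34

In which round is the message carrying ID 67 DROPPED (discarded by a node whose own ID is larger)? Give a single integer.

Round 1: pos1(id14) recv 67: fwd; pos2(id70) recv 14: drop; pos3(id73) recv 70: drop; pos4(id10) recv 73: fwd; pos5(id34) recv 10: drop; pos0(id67) recv 34: drop
Round 2: pos2(id70) recv 67: drop; pos5(id34) recv 73: fwd
Round 3: pos0(id67) recv 73: fwd
Round 4: pos1(id14) recv 73: fwd
Round 5: pos2(id70) recv 73: fwd
Round 6: pos3(id73) recv 73: ELECTED
Message ID 67 originates at pos 0; dropped at pos 2 in round 2

Answer: 2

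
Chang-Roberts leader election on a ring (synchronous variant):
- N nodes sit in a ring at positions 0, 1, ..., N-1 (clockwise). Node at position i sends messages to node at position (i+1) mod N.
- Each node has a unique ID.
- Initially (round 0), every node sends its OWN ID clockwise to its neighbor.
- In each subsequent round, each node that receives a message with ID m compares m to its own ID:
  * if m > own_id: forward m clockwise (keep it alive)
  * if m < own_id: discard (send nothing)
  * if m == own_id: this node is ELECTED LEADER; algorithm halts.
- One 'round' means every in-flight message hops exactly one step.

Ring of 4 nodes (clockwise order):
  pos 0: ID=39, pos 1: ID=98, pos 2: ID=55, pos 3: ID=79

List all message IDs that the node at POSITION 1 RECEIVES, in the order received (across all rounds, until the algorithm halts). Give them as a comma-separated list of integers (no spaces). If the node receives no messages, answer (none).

Round 1: pos1(id98) recv 39: drop; pos2(id55) recv 98: fwd; pos3(id79) recv 55: drop; pos0(id39) recv 79: fwd
Round 2: pos3(id79) recv 98: fwd; pos1(id98) recv 79: drop
Round 3: pos0(id39) recv 98: fwd
Round 4: pos1(id98) recv 98: ELECTED

Answer: 39,79,98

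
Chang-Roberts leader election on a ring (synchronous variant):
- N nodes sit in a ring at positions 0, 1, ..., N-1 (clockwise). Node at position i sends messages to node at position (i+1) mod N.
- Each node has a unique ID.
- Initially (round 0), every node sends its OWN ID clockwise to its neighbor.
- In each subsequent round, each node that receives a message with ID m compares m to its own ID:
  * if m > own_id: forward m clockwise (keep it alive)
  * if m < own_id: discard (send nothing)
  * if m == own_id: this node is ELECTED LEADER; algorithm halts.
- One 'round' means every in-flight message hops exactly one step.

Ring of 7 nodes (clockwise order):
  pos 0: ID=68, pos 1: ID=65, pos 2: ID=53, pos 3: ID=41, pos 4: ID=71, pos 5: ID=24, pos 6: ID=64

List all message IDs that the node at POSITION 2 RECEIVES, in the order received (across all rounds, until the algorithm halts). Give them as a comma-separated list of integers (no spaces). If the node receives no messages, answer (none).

Answer: 65,68,71

Derivation:
Round 1: pos1(id65) recv 68: fwd; pos2(id53) recv 65: fwd; pos3(id41) recv 53: fwd; pos4(id71) recv 41: drop; pos5(id24) recv 71: fwd; pos6(id64) recv 24: drop; pos0(id68) recv 64: drop
Round 2: pos2(id53) recv 68: fwd; pos3(id41) recv 65: fwd; pos4(id71) recv 53: drop; pos6(id64) recv 71: fwd
Round 3: pos3(id41) recv 68: fwd; pos4(id71) recv 65: drop; pos0(id68) recv 71: fwd
Round 4: pos4(id71) recv 68: drop; pos1(id65) recv 71: fwd
Round 5: pos2(id53) recv 71: fwd
Round 6: pos3(id41) recv 71: fwd
Round 7: pos4(id71) recv 71: ELECTED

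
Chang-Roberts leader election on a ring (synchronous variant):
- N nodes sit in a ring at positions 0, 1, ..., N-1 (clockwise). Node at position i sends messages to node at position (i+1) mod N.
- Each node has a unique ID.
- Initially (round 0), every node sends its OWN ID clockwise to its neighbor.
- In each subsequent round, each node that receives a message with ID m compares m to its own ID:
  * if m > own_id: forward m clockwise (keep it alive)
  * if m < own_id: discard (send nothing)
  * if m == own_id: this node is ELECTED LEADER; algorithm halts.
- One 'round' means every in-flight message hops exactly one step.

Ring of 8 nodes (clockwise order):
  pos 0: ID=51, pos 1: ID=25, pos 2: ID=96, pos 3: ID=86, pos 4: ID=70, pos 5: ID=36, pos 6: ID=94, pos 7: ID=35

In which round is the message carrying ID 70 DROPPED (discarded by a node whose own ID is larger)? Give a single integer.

Round 1: pos1(id25) recv 51: fwd; pos2(id96) recv 25: drop; pos3(id86) recv 96: fwd; pos4(id70) recv 86: fwd; pos5(id36) recv 70: fwd; pos6(id94) recv 36: drop; pos7(id35) recv 94: fwd; pos0(id51) recv 35: drop
Round 2: pos2(id96) recv 51: drop; pos4(id70) recv 96: fwd; pos5(id36) recv 86: fwd; pos6(id94) recv 70: drop; pos0(id51) recv 94: fwd
Round 3: pos5(id36) recv 96: fwd; pos6(id94) recv 86: drop; pos1(id25) recv 94: fwd
Round 4: pos6(id94) recv 96: fwd; pos2(id96) recv 94: drop
Round 5: pos7(id35) recv 96: fwd
Round 6: pos0(id51) recv 96: fwd
Round 7: pos1(id25) recv 96: fwd
Round 8: pos2(id96) recv 96: ELECTED
Message ID 70 originates at pos 4; dropped at pos 6 in round 2

Answer: 2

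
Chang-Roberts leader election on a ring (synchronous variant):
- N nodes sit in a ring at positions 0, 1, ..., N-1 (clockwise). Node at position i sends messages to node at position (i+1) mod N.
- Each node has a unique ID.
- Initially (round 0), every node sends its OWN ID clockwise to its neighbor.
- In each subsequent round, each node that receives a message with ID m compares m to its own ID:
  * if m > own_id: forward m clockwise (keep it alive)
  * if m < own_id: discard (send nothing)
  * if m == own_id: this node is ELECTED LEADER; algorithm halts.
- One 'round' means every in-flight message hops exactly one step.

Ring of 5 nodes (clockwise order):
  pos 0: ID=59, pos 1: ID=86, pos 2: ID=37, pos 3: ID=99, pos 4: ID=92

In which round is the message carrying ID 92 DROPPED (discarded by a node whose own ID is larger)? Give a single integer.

Answer: 4

Derivation:
Round 1: pos1(id86) recv 59: drop; pos2(id37) recv 86: fwd; pos3(id99) recv 37: drop; pos4(id92) recv 99: fwd; pos0(id59) recv 92: fwd
Round 2: pos3(id99) recv 86: drop; pos0(id59) recv 99: fwd; pos1(id86) recv 92: fwd
Round 3: pos1(id86) recv 99: fwd; pos2(id37) recv 92: fwd
Round 4: pos2(id37) recv 99: fwd; pos3(id99) recv 92: drop
Round 5: pos3(id99) recv 99: ELECTED
Message ID 92 originates at pos 4; dropped at pos 3 in round 4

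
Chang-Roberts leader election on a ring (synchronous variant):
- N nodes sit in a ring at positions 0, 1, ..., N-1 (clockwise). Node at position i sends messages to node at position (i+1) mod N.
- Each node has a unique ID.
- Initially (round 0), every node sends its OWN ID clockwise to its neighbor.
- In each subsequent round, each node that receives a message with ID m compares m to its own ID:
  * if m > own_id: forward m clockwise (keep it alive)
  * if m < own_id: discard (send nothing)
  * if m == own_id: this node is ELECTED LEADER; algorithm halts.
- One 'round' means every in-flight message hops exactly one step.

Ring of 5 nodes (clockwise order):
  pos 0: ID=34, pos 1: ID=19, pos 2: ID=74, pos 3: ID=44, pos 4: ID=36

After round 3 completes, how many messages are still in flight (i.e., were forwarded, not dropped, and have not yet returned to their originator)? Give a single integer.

Round 1: pos1(id19) recv 34: fwd; pos2(id74) recv 19: drop; pos3(id44) recv 74: fwd; pos4(id36) recv 44: fwd; pos0(id34) recv 36: fwd
Round 2: pos2(id74) recv 34: drop; pos4(id36) recv 74: fwd; pos0(id34) recv 44: fwd; pos1(id19) recv 36: fwd
Round 3: pos0(id34) recv 74: fwd; pos1(id19) recv 44: fwd; pos2(id74) recv 36: drop
After round 3: 2 messages still in flight

Answer: 2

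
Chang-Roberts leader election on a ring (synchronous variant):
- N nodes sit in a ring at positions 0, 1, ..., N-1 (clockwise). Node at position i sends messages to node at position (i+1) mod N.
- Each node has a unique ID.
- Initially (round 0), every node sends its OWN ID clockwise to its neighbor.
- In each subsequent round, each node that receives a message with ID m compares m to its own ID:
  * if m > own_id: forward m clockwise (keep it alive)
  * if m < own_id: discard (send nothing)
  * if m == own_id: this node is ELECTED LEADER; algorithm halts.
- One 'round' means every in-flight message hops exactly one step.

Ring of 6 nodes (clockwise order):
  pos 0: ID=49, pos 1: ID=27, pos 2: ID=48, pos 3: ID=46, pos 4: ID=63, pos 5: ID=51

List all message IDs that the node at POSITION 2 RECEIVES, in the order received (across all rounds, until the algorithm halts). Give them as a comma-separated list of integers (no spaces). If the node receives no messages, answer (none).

Round 1: pos1(id27) recv 49: fwd; pos2(id48) recv 27: drop; pos3(id46) recv 48: fwd; pos4(id63) recv 46: drop; pos5(id51) recv 63: fwd; pos0(id49) recv 51: fwd
Round 2: pos2(id48) recv 49: fwd; pos4(id63) recv 48: drop; pos0(id49) recv 63: fwd; pos1(id27) recv 51: fwd
Round 3: pos3(id46) recv 49: fwd; pos1(id27) recv 63: fwd; pos2(id48) recv 51: fwd
Round 4: pos4(id63) recv 49: drop; pos2(id48) recv 63: fwd; pos3(id46) recv 51: fwd
Round 5: pos3(id46) recv 63: fwd; pos4(id63) recv 51: drop
Round 6: pos4(id63) recv 63: ELECTED

Answer: 27,49,51,63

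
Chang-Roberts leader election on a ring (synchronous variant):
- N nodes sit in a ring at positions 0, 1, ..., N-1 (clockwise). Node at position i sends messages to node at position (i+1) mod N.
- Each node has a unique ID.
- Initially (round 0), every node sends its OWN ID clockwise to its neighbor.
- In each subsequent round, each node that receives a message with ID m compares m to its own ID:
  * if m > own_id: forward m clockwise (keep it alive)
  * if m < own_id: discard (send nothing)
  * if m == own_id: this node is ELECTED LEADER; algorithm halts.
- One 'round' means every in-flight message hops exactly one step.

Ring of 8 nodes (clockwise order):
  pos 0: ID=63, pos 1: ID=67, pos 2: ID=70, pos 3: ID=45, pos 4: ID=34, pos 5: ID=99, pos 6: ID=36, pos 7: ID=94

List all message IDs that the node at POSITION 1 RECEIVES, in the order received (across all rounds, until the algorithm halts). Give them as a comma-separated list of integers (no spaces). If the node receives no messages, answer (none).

Round 1: pos1(id67) recv 63: drop; pos2(id70) recv 67: drop; pos3(id45) recv 70: fwd; pos4(id34) recv 45: fwd; pos5(id99) recv 34: drop; pos6(id36) recv 99: fwd; pos7(id94) recv 36: drop; pos0(id63) recv 94: fwd
Round 2: pos4(id34) recv 70: fwd; pos5(id99) recv 45: drop; pos7(id94) recv 99: fwd; pos1(id67) recv 94: fwd
Round 3: pos5(id99) recv 70: drop; pos0(id63) recv 99: fwd; pos2(id70) recv 94: fwd
Round 4: pos1(id67) recv 99: fwd; pos3(id45) recv 94: fwd
Round 5: pos2(id70) recv 99: fwd; pos4(id34) recv 94: fwd
Round 6: pos3(id45) recv 99: fwd; pos5(id99) recv 94: drop
Round 7: pos4(id34) recv 99: fwd
Round 8: pos5(id99) recv 99: ELECTED

Answer: 63,94,99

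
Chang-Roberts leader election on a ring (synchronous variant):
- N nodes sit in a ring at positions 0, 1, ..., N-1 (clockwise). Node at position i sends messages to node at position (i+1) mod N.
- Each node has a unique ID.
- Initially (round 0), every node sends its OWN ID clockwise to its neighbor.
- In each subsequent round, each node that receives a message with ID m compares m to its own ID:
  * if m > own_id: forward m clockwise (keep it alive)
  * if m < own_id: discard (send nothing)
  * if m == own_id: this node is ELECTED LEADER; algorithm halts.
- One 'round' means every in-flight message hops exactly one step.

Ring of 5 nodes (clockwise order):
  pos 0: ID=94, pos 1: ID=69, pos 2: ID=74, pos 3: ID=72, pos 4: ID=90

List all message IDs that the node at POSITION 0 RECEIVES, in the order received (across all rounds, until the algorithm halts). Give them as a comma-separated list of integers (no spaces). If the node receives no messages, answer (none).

Round 1: pos1(id69) recv 94: fwd; pos2(id74) recv 69: drop; pos3(id72) recv 74: fwd; pos4(id90) recv 72: drop; pos0(id94) recv 90: drop
Round 2: pos2(id74) recv 94: fwd; pos4(id90) recv 74: drop
Round 3: pos3(id72) recv 94: fwd
Round 4: pos4(id90) recv 94: fwd
Round 5: pos0(id94) recv 94: ELECTED

Answer: 90,94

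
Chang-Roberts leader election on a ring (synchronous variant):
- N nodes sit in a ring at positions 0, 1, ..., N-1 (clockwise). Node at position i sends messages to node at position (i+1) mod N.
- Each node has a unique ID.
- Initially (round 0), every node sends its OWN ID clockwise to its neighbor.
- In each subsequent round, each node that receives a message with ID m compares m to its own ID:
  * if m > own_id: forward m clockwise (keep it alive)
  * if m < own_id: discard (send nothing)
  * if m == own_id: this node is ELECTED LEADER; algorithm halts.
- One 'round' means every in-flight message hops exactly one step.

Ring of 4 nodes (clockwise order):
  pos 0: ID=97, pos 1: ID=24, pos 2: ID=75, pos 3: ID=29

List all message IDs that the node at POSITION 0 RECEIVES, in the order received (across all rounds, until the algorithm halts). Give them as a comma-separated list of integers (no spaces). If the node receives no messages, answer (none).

Answer: 29,75,97

Derivation:
Round 1: pos1(id24) recv 97: fwd; pos2(id75) recv 24: drop; pos3(id29) recv 75: fwd; pos0(id97) recv 29: drop
Round 2: pos2(id75) recv 97: fwd; pos0(id97) recv 75: drop
Round 3: pos3(id29) recv 97: fwd
Round 4: pos0(id97) recv 97: ELECTED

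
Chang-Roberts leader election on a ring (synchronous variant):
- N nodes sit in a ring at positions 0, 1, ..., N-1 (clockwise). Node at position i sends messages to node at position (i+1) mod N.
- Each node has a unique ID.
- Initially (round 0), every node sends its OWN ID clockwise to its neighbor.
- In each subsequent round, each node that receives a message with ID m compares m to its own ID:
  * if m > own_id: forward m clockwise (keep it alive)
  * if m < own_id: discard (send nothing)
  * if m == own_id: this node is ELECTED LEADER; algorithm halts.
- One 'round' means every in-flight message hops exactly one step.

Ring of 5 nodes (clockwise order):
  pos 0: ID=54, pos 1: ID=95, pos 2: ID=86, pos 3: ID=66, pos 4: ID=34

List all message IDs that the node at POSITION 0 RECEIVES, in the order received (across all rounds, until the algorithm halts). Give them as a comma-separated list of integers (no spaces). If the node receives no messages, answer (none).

Answer: 34,66,86,95

Derivation:
Round 1: pos1(id95) recv 54: drop; pos2(id86) recv 95: fwd; pos3(id66) recv 86: fwd; pos4(id34) recv 66: fwd; pos0(id54) recv 34: drop
Round 2: pos3(id66) recv 95: fwd; pos4(id34) recv 86: fwd; pos0(id54) recv 66: fwd
Round 3: pos4(id34) recv 95: fwd; pos0(id54) recv 86: fwd; pos1(id95) recv 66: drop
Round 4: pos0(id54) recv 95: fwd; pos1(id95) recv 86: drop
Round 5: pos1(id95) recv 95: ELECTED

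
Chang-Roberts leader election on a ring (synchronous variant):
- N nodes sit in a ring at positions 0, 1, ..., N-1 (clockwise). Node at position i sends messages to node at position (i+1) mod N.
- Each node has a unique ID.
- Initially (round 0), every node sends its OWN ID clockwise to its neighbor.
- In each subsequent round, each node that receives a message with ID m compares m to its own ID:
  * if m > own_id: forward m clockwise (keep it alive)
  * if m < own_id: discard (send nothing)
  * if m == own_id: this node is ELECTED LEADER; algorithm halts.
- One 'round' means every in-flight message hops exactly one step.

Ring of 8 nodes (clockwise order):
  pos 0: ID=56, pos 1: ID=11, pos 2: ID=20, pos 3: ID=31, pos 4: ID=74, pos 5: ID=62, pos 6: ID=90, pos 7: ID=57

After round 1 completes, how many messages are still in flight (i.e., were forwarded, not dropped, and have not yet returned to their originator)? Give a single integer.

Answer: 4

Derivation:
Round 1: pos1(id11) recv 56: fwd; pos2(id20) recv 11: drop; pos3(id31) recv 20: drop; pos4(id74) recv 31: drop; pos5(id62) recv 74: fwd; pos6(id90) recv 62: drop; pos7(id57) recv 90: fwd; pos0(id56) recv 57: fwd
After round 1: 4 messages still in flight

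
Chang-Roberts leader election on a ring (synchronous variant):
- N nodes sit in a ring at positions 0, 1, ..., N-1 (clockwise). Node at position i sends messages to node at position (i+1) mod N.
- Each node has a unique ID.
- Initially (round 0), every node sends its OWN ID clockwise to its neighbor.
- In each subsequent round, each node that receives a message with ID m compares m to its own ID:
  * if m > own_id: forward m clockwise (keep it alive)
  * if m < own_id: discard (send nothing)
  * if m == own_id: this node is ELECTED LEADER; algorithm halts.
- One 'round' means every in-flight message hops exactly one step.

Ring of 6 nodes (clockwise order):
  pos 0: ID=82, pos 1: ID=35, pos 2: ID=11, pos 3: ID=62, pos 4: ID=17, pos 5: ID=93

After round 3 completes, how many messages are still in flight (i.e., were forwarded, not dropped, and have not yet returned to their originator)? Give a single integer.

Round 1: pos1(id35) recv 82: fwd; pos2(id11) recv 35: fwd; pos3(id62) recv 11: drop; pos4(id17) recv 62: fwd; pos5(id93) recv 17: drop; pos0(id82) recv 93: fwd
Round 2: pos2(id11) recv 82: fwd; pos3(id62) recv 35: drop; pos5(id93) recv 62: drop; pos1(id35) recv 93: fwd
Round 3: pos3(id62) recv 82: fwd; pos2(id11) recv 93: fwd
After round 3: 2 messages still in flight

Answer: 2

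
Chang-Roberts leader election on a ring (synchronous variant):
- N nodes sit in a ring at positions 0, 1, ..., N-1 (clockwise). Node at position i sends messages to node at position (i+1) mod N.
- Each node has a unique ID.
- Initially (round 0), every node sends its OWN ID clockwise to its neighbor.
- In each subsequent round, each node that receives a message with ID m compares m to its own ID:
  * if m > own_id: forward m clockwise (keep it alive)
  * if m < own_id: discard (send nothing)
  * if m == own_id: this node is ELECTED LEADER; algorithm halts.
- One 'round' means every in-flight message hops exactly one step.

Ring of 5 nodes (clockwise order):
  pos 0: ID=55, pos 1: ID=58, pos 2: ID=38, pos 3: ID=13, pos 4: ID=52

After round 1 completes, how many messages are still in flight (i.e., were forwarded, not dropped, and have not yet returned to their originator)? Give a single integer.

Answer: 2

Derivation:
Round 1: pos1(id58) recv 55: drop; pos2(id38) recv 58: fwd; pos3(id13) recv 38: fwd; pos4(id52) recv 13: drop; pos0(id55) recv 52: drop
After round 1: 2 messages still in flight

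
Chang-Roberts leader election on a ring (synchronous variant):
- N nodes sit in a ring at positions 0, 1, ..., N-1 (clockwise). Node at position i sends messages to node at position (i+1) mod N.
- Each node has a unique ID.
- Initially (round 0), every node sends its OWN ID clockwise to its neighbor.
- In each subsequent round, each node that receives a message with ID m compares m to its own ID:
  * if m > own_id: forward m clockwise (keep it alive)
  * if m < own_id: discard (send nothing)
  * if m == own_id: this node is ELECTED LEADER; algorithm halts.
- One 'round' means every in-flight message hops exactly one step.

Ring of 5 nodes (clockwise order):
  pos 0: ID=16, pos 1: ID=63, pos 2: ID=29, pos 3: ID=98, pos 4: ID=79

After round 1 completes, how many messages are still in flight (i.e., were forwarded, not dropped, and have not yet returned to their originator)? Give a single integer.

Answer: 3

Derivation:
Round 1: pos1(id63) recv 16: drop; pos2(id29) recv 63: fwd; pos3(id98) recv 29: drop; pos4(id79) recv 98: fwd; pos0(id16) recv 79: fwd
After round 1: 3 messages still in flight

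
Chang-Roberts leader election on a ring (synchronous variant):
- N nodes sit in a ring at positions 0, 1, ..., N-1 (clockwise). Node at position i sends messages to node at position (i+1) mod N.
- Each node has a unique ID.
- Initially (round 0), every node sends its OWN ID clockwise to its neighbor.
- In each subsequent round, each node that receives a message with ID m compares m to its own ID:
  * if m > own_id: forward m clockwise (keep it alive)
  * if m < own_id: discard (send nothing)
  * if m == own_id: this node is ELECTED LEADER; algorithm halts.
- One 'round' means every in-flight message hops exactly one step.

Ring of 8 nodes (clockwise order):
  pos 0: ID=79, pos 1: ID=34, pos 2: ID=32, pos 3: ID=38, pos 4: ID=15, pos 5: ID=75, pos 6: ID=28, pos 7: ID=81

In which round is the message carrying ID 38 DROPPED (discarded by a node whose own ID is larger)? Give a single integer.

Answer: 2

Derivation:
Round 1: pos1(id34) recv 79: fwd; pos2(id32) recv 34: fwd; pos3(id38) recv 32: drop; pos4(id15) recv 38: fwd; pos5(id75) recv 15: drop; pos6(id28) recv 75: fwd; pos7(id81) recv 28: drop; pos0(id79) recv 81: fwd
Round 2: pos2(id32) recv 79: fwd; pos3(id38) recv 34: drop; pos5(id75) recv 38: drop; pos7(id81) recv 75: drop; pos1(id34) recv 81: fwd
Round 3: pos3(id38) recv 79: fwd; pos2(id32) recv 81: fwd
Round 4: pos4(id15) recv 79: fwd; pos3(id38) recv 81: fwd
Round 5: pos5(id75) recv 79: fwd; pos4(id15) recv 81: fwd
Round 6: pos6(id28) recv 79: fwd; pos5(id75) recv 81: fwd
Round 7: pos7(id81) recv 79: drop; pos6(id28) recv 81: fwd
Round 8: pos7(id81) recv 81: ELECTED
Message ID 38 originates at pos 3; dropped at pos 5 in round 2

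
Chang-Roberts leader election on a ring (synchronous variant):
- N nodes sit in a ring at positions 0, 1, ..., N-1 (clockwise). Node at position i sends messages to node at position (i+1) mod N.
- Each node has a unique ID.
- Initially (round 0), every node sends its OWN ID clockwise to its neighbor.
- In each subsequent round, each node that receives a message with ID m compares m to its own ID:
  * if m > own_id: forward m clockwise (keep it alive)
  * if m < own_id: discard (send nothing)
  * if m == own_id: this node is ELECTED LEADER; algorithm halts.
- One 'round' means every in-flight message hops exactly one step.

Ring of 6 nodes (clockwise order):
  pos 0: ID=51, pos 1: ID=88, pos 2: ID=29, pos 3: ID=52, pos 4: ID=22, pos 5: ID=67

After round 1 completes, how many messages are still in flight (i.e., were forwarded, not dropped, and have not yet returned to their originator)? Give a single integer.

Round 1: pos1(id88) recv 51: drop; pos2(id29) recv 88: fwd; pos3(id52) recv 29: drop; pos4(id22) recv 52: fwd; pos5(id67) recv 22: drop; pos0(id51) recv 67: fwd
After round 1: 3 messages still in flight

Answer: 3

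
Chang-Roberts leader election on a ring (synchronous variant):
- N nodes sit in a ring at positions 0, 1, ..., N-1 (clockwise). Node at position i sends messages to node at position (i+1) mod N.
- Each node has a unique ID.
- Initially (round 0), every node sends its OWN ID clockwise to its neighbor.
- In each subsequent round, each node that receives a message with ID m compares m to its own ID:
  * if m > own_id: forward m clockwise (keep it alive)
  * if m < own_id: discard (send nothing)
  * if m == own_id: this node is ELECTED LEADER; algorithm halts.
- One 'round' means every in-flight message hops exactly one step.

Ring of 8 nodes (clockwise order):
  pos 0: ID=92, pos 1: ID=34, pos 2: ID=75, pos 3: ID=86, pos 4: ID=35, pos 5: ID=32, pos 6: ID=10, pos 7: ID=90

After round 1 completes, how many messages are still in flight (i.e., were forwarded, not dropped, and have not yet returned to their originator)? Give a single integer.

Round 1: pos1(id34) recv 92: fwd; pos2(id75) recv 34: drop; pos3(id86) recv 75: drop; pos4(id35) recv 86: fwd; pos5(id32) recv 35: fwd; pos6(id10) recv 32: fwd; pos7(id90) recv 10: drop; pos0(id92) recv 90: drop
After round 1: 4 messages still in flight

Answer: 4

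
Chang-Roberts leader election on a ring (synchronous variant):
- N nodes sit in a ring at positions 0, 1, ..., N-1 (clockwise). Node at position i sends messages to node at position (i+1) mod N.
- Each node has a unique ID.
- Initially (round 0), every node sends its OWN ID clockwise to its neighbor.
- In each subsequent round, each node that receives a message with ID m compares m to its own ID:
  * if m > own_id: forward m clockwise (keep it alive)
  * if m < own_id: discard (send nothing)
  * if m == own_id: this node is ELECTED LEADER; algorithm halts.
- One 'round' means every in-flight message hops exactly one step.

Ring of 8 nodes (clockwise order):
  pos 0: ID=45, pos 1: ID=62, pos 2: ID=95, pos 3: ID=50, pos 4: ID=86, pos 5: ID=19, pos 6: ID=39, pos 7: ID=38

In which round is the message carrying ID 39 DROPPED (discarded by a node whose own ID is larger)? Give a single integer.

Round 1: pos1(id62) recv 45: drop; pos2(id95) recv 62: drop; pos3(id50) recv 95: fwd; pos4(id86) recv 50: drop; pos5(id19) recv 86: fwd; pos6(id39) recv 19: drop; pos7(id38) recv 39: fwd; pos0(id45) recv 38: drop
Round 2: pos4(id86) recv 95: fwd; pos6(id39) recv 86: fwd; pos0(id45) recv 39: drop
Round 3: pos5(id19) recv 95: fwd; pos7(id38) recv 86: fwd
Round 4: pos6(id39) recv 95: fwd; pos0(id45) recv 86: fwd
Round 5: pos7(id38) recv 95: fwd; pos1(id62) recv 86: fwd
Round 6: pos0(id45) recv 95: fwd; pos2(id95) recv 86: drop
Round 7: pos1(id62) recv 95: fwd
Round 8: pos2(id95) recv 95: ELECTED
Message ID 39 originates at pos 6; dropped at pos 0 in round 2

Answer: 2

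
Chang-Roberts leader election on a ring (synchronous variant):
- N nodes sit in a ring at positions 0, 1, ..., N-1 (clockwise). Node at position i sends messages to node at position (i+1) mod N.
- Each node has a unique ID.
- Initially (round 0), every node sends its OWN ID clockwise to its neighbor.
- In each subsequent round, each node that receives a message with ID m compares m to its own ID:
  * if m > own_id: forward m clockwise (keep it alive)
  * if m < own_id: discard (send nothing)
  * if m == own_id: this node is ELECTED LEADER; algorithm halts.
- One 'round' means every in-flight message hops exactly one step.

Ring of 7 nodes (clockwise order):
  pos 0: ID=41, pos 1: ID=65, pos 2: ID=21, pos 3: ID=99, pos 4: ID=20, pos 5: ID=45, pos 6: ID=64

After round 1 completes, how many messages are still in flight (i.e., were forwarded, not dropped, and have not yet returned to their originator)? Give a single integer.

Round 1: pos1(id65) recv 41: drop; pos2(id21) recv 65: fwd; pos3(id99) recv 21: drop; pos4(id20) recv 99: fwd; pos5(id45) recv 20: drop; pos6(id64) recv 45: drop; pos0(id41) recv 64: fwd
After round 1: 3 messages still in flight

Answer: 3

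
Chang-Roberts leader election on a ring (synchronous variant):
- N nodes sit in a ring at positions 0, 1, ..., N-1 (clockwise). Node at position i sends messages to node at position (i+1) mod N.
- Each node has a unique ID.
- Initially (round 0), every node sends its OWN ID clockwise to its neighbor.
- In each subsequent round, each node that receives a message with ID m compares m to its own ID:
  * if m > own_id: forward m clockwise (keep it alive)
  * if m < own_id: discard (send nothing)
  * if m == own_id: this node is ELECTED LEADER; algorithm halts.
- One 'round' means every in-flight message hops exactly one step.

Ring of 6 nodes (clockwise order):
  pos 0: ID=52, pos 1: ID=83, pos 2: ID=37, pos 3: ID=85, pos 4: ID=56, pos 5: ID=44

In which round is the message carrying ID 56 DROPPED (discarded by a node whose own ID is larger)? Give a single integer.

Round 1: pos1(id83) recv 52: drop; pos2(id37) recv 83: fwd; pos3(id85) recv 37: drop; pos4(id56) recv 85: fwd; pos5(id44) recv 56: fwd; pos0(id52) recv 44: drop
Round 2: pos3(id85) recv 83: drop; pos5(id44) recv 85: fwd; pos0(id52) recv 56: fwd
Round 3: pos0(id52) recv 85: fwd; pos1(id83) recv 56: drop
Round 4: pos1(id83) recv 85: fwd
Round 5: pos2(id37) recv 85: fwd
Round 6: pos3(id85) recv 85: ELECTED
Message ID 56 originates at pos 4; dropped at pos 1 in round 3

Answer: 3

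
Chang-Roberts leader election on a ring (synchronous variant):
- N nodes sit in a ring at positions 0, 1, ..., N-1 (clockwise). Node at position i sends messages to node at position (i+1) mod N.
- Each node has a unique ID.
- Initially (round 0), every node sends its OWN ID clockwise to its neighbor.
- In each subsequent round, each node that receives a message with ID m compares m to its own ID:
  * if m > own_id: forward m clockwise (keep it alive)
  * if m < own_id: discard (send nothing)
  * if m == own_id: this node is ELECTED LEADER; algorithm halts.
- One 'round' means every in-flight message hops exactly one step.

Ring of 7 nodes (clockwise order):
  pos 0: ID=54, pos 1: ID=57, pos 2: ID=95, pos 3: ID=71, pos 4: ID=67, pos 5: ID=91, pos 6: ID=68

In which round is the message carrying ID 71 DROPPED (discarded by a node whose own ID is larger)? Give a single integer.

Round 1: pos1(id57) recv 54: drop; pos2(id95) recv 57: drop; pos3(id71) recv 95: fwd; pos4(id67) recv 71: fwd; pos5(id91) recv 67: drop; pos6(id68) recv 91: fwd; pos0(id54) recv 68: fwd
Round 2: pos4(id67) recv 95: fwd; pos5(id91) recv 71: drop; pos0(id54) recv 91: fwd; pos1(id57) recv 68: fwd
Round 3: pos5(id91) recv 95: fwd; pos1(id57) recv 91: fwd; pos2(id95) recv 68: drop
Round 4: pos6(id68) recv 95: fwd; pos2(id95) recv 91: drop
Round 5: pos0(id54) recv 95: fwd
Round 6: pos1(id57) recv 95: fwd
Round 7: pos2(id95) recv 95: ELECTED
Message ID 71 originates at pos 3; dropped at pos 5 in round 2

Answer: 2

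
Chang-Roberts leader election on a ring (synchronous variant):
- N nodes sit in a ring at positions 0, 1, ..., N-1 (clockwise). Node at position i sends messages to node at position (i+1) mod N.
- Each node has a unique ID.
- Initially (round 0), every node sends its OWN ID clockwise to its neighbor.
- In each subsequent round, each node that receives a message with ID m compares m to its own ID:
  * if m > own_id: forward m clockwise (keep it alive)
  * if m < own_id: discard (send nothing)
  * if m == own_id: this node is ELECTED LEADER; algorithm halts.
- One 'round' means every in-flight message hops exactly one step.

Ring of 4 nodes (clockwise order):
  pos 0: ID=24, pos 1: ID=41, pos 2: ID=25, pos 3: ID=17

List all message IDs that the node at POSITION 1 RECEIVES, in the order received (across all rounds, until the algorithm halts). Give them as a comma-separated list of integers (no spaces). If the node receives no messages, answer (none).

Answer: 24,25,41

Derivation:
Round 1: pos1(id41) recv 24: drop; pos2(id25) recv 41: fwd; pos3(id17) recv 25: fwd; pos0(id24) recv 17: drop
Round 2: pos3(id17) recv 41: fwd; pos0(id24) recv 25: fwd
Round 3: pos0(id24) recv 41: fwd; pos1(id41) recv 25: drop
Round 4: pos1(id41) recv 41: ELECTED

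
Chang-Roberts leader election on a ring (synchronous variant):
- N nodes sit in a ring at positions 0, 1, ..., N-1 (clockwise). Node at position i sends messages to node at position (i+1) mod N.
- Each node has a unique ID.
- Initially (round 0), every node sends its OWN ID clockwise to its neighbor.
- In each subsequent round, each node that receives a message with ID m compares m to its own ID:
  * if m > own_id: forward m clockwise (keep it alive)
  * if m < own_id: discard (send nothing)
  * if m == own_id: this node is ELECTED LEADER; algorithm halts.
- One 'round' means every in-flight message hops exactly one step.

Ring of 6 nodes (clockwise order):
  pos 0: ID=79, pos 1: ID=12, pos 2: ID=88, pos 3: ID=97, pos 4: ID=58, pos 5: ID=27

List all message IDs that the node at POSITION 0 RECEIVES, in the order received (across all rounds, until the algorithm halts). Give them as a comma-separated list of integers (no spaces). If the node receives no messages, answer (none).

Round 1: pos1(id12) recv 79: fwd; pos2(id88) recv 12: drop; pos3(id97) recv 88: drop; pos4(id58) recv 97: fwd; pos5(id27) recv 58: fwd; pos0(id79) recv 27: drop
Round 2: pos2(id88) recv 79: drop; pos5(id27) recv 97: fwd; pos0(id79) recv 58: drop
Round 3: pos0(id79) recv 97: fwd
Round 4: pos1(id12) recv 97: fwd
Round 5: pos2(id88) recv 97: fwd
Round 6: pos3(id97) recv 97: ELECTED

Answer: 27,58,97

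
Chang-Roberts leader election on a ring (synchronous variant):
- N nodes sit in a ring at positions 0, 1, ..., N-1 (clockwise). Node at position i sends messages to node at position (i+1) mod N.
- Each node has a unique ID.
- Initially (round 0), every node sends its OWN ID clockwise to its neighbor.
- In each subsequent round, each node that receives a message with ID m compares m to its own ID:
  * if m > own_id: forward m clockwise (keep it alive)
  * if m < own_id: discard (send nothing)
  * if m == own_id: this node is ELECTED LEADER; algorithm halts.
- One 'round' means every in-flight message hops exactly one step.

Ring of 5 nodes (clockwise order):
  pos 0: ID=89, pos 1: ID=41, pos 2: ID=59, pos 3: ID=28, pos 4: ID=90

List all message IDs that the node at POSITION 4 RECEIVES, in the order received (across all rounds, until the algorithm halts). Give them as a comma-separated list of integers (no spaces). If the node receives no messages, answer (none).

Round 1: pos1(id41) recv 89: fwd; pos2(id59) recv 41: drop; pos3(id28) recv 59: fwd; pos4(id90) recv 28: drop; pos0(id89) recv 90: fwd
Round 2: pos2(id59) recv 89: fwd; pos4(id90) recv 59: drop; pos1(id41) recv 90: fwd
Round 3: pos3(id28) recv 89: fwd; pos2(id59) recv 90: fwd
Round 4: pos4(id90) recv 89: drop; pos3(id28) recv 90: fwd
Round 5: pos4(id90) recv 90: ELECTED

Answer: 28,59,89,90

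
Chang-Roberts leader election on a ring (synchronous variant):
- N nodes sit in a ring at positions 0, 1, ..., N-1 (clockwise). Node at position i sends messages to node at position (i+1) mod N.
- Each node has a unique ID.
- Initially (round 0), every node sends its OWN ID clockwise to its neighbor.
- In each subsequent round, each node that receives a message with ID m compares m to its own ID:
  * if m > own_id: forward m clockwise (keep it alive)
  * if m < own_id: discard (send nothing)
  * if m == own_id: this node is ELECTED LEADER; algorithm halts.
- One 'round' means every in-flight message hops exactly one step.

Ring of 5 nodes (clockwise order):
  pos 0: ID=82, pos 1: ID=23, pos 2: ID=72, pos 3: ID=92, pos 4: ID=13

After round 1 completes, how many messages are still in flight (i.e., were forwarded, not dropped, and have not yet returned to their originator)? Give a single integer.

Answer: 2

Derivation:
Round 1: pos1(id23) recv 82: fwd; pos2(id72) recv 23: drop; pos3(id92) recv 72: drop; pos4(id13) recv 92: fwd; pos0(id82) recv 13: drop
After round 1: 2 messages still in flight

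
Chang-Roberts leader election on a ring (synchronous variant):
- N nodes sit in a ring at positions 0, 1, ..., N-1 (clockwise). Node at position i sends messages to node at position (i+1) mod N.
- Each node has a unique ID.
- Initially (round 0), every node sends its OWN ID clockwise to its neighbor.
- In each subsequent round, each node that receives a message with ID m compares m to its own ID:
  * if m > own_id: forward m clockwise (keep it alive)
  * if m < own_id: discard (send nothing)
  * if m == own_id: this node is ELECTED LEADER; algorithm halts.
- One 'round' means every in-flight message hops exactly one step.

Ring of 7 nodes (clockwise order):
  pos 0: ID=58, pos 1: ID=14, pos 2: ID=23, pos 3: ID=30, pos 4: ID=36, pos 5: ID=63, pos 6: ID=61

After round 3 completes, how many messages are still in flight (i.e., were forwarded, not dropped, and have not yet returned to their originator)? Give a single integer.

Round 1: pos1(id14) recv 58: fwd; pos2(id23) recv 14: drop; pos3(id30) recv 23: drop; pos4(id36) recv 30: drop; pos5(id63) recv 36: drop; pos6(id61) recv 63: fwd; pos0(id58) recv 61: fwd
Round 2: pos2(id23) recv 58: fwd; pos0(id58) recv 63: fwd; pos1(id14) recv 61: fwd
Round 3: pos3(id30) recv 58: fwd; pos1(id14) recv 63: fwd; pos2(id23) recv 61: fwd
After round 3: 3 messages still in flight

Answer: 3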